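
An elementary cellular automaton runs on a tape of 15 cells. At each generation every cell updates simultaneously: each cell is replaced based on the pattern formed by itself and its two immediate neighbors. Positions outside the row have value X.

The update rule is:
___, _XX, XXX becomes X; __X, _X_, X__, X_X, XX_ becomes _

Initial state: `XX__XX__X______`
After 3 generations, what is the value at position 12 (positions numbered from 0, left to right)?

generation 1: X___X_____XXXX_
generation 2: __X___XXX_XXX__
generation 3: ____X_XX__XX___
position 12 holds _

_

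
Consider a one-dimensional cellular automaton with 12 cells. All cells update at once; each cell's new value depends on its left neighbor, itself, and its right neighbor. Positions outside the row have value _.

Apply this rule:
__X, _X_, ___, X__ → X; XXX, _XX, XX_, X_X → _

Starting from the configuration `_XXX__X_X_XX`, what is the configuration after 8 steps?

step 1: X___XXX_X___
step 2: XXXX____XXXX
step 3: ____XXXX____
step 4: XXXX____XXXX  (repeats step 2; period 2)
step 8: XXXX____XXXX

XXXX____XXXX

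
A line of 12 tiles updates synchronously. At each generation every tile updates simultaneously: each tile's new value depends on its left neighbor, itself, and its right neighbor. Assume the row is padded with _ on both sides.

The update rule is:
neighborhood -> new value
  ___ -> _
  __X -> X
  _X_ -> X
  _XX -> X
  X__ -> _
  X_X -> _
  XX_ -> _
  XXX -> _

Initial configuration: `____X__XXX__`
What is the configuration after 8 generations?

X_X_________

___XX_XX____
__XX__X_____
_XX__XX_____
XX__XX______
X__XX_______
X_XX________
X_X_________
X_X_________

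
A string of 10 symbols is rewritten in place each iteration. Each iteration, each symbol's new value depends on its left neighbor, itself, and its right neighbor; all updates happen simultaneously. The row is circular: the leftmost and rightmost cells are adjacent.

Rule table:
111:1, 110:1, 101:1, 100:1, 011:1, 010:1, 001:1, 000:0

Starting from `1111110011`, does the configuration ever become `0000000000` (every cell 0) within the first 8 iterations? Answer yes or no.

iteration 1: 1111111111
iteration 2: 1111111111  (fixed point — unchanged through iteration 8)
iteration 8 is 1111111111, still not uniform 0

no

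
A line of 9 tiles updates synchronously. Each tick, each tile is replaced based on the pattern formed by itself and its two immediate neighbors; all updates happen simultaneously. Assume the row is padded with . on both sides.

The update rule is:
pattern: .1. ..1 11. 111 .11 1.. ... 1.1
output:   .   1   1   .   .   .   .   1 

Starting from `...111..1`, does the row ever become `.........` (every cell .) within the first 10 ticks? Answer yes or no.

yes

tick 1: ..1..1.1.
tick 2: .1..1.1..
tick 3: 1..1.1...
tick 4: ..1.1....
tick 5: .1.1.....
tick 6: 1.1......
tick 7: .1.......
tick 8: 1........
tick 9: .........
all cells are . at tick 9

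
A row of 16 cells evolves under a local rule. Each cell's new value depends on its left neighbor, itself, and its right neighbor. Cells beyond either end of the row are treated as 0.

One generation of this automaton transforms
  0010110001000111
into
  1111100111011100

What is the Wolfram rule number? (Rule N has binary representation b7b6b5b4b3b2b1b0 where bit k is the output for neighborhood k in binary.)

47

position 14: 111 → 0  (bit 7 = 0)
position 5: 110 → 0  (bit 6 = 0)
position 3: 101 → 1  (bit 5 = 1)
position 6: 100 → 0  (bit 4 = 0)
position 4: 011 → 1  (bit 3 = 1)
position 2: 010 → 1  (bit 2 = 1)
position 1: 001 → 1  (bit 1 = 1)
position 0: 000 → 1  (bit 0 = 1)
bits b7..b0 = 00101111 = 47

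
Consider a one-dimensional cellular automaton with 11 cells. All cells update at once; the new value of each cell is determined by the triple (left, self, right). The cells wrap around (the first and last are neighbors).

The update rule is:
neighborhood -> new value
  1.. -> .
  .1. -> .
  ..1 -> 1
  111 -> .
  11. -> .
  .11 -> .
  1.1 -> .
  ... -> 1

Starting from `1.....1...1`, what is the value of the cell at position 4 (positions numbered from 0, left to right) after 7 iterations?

.

..1111..11.
11.....1...
...1111..11
.11.....1..
1...1111..1
..11.....1.
11...1111..
position 4 holds .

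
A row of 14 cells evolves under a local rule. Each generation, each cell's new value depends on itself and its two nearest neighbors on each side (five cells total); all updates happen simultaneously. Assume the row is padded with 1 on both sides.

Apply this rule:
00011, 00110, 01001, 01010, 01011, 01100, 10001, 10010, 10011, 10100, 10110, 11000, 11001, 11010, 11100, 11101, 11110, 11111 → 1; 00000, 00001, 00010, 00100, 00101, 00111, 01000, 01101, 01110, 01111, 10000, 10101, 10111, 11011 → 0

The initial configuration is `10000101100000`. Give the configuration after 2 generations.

11100100111110

11000011110001
11100100111110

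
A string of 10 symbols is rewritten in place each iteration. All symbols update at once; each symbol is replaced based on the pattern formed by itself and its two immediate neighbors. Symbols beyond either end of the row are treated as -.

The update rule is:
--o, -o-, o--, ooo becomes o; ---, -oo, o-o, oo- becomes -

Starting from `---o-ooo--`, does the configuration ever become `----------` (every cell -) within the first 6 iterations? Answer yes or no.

iteration 1: --oo--o-o-
iteration 2: -o--ooo-oo
iteration 3: oooo-o----
iteration 4: -oo--oo---
iteration 5: o--oo--o--
iteration 6: ooo--oooo-
iteration 6 is ooo--oooo-, still not uniform -

no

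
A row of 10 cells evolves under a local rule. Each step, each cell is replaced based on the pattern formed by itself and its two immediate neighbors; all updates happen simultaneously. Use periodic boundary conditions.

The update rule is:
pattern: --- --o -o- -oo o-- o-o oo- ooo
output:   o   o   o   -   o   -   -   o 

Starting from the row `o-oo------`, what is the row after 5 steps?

o---oooooo
-ooo-ooooo
--o---ooo-
oooooo-o-o
ooooo--o--

ooooo--o--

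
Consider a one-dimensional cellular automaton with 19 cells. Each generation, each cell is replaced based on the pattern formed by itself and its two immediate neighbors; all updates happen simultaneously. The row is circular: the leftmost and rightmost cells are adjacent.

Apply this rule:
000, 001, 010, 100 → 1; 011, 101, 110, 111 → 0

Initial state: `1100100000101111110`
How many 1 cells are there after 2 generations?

10

0011111111100000000
1100000000011111111
count of 1: 10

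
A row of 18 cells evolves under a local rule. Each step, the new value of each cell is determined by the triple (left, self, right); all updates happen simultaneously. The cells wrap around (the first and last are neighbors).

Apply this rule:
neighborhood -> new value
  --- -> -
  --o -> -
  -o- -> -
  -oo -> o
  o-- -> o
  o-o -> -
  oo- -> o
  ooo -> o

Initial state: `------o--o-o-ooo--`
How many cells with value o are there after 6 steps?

9

-------o-----oooo-
--------o----ooooo
o--------o---ooooo
oo--------o--ooooo
ooo--------o-ooooo
oooo---------ooooo
count of o: 9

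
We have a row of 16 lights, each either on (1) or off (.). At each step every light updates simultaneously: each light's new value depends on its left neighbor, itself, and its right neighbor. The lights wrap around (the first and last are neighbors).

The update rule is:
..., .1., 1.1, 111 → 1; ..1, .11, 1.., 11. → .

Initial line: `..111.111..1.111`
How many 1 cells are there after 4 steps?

...1.1.1...11.1.
11.11111.1...11.
..1.111.11.1...1
..11.1.1..11.1.1
count of 1: 8

8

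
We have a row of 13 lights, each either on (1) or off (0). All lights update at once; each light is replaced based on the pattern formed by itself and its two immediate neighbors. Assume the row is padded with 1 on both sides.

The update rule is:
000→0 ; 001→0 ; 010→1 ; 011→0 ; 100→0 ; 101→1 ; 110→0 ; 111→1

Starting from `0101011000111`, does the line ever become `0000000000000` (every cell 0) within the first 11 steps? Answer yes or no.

yes

step 1: 1111100000011
step 2: 1111000000001
step 3: 1110000000000
step 4: 1100000000000
step 5: 1000000000000
step 6: 0000000000000
all cells are 0 at step 6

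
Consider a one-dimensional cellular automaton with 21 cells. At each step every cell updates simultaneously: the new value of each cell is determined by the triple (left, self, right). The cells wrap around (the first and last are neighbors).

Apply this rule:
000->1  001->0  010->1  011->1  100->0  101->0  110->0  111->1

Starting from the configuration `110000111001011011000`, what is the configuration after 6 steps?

100100100101010010010

100110110001010010010
100100100101010010010
100100100101010010010  (fixed point — unchanged through step 6)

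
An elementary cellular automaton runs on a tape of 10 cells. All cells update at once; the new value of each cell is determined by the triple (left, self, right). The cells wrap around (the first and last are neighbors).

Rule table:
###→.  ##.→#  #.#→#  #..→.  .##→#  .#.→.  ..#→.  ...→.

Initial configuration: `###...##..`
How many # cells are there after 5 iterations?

2

iteration 1: #.#...##..
iteration 2: .#....##..
iteration 3: ......##..
iteration 4: ......##..  (fixed point — unchanged through iteration 5)
count of #: 2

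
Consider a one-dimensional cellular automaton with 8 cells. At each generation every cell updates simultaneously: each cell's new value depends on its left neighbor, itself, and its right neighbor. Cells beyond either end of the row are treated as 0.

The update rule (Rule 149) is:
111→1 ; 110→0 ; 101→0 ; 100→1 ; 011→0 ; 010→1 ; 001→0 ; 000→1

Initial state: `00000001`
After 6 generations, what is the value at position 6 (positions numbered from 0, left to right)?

11111101
01111001
00110101
10000101
11110101
01100101
position 6 holds 0

0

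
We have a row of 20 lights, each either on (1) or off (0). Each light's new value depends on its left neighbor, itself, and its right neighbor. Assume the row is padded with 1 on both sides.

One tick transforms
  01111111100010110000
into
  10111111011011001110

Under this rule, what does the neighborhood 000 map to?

1

At position 10 the neighborhood is 000; the next row has 1 there.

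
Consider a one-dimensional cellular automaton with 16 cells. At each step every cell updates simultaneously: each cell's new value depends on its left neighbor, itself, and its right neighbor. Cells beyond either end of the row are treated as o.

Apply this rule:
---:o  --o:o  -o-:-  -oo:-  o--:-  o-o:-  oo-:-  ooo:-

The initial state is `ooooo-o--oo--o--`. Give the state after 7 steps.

-----------o---o

--------o---o--o
-ooooooo--oo--o-
---------o---o--
-oooooooo--oo--o
----------o---o-
-ooooooooo--oo--
-----------o---o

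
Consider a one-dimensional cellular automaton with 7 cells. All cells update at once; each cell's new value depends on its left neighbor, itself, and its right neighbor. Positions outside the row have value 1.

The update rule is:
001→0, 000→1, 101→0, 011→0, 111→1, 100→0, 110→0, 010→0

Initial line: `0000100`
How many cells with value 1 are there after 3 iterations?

iteration 1: 0110000
iteration 2: 0000110
iteration 3: 0110000
count of 1: 2

2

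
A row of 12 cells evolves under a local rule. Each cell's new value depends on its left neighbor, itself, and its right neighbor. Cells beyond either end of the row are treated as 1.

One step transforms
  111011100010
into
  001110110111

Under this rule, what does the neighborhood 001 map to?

1

At position 9 the neighborhood is 001; the next row has 1 there.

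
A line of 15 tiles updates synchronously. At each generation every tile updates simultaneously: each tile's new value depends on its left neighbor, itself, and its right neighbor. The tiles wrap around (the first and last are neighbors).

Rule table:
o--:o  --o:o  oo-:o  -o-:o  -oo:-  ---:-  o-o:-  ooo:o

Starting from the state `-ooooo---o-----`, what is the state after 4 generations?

-oo--oooo--ooo-

o-ooooo-ooo----
o--oooo--ooo--o
ooo-ooooo-oooo-
-oo--oooo--ooo-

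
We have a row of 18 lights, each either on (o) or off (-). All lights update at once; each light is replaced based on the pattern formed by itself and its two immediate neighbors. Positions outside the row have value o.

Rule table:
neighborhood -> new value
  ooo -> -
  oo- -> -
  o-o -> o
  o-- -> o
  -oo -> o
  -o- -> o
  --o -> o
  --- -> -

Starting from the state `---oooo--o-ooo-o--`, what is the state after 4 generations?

--oo---ooooo-ooooo

o-oo---ooooo--oooo
-oo-o-oo----ooo---
oo-oooo-o--oo--o-o
--oo---ooooo-ooooo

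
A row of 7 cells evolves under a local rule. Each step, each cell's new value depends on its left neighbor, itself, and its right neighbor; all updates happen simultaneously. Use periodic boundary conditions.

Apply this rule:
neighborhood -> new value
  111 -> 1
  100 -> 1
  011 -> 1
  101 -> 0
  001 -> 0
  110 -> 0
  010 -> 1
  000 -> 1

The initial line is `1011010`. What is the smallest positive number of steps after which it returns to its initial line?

2

step 1: 1010010
step 2: 1011010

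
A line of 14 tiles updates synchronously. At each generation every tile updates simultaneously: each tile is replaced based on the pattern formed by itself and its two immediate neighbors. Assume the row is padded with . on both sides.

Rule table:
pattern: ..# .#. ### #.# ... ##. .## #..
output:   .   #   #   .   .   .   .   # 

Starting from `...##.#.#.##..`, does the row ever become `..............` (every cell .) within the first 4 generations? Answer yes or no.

no

generation 1: ......#.#...#.
generation 2: ......#.##..##
generation 3: ......#...#...
generation 4: ......##..##..
generation 4 is ......##..##.., still not uniform .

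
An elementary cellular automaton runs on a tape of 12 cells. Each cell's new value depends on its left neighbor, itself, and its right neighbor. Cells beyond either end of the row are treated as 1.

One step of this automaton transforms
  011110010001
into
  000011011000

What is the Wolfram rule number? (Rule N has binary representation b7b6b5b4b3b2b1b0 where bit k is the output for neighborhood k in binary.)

position 2: 111 → 0  (bit 7 = 0)
position 4: 110 → 1  (bit 6 = 1)
position 0: 101 → 0  (bit 5 = 0)
position 5: 100 → 1  (bit 4 = 1)
position 1: 011 → 0  (bit 3 = 0)
position 7: 010 → 1  (bit 2 = 1)
position 6: 001 → 0  (bit 1 = 0)
position 9: 000 → 0  (bit 0 = 0)
bits b7..b0 = 01010100 = 84

84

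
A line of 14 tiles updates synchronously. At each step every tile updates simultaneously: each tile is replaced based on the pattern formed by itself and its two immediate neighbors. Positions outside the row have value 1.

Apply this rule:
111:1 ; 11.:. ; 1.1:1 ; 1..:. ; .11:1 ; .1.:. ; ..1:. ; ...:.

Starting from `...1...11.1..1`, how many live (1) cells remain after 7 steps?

.......1.1...1
........1....1
.............1
.............1  (fixed point — unchanged through step 7)
count of 1: 1

1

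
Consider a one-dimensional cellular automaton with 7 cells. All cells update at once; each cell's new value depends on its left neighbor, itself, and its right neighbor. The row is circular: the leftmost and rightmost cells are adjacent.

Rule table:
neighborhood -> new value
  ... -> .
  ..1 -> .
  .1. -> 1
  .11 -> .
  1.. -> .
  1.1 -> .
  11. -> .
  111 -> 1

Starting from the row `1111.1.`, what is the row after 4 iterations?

.11..1.
.....1.
.....1.  (fixed point — unchanged through iteration 4)

.....1.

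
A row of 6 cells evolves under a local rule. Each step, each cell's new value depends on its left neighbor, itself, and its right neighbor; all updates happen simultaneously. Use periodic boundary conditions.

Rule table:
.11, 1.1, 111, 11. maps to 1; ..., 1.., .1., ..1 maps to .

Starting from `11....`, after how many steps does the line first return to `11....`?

11....

1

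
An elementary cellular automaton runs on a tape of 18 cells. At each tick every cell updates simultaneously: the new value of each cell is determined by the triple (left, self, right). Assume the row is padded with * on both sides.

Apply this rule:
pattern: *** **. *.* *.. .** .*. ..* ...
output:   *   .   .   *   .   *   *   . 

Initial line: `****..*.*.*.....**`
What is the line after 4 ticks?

..*..****....*.*.*

***.***.*.**...*.*
**...*..*...*.**..
*.*.******.**...**
..*..****....*.*.*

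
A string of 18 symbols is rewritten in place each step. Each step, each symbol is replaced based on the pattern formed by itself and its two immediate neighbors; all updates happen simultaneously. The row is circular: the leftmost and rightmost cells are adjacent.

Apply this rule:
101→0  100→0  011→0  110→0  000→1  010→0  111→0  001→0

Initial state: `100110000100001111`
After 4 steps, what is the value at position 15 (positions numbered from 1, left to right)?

000000110001100000
111110000100001111
000000110001100000  (repeats step 1; period 2)
step 4: 111110000100001111
position 15 holds 1

1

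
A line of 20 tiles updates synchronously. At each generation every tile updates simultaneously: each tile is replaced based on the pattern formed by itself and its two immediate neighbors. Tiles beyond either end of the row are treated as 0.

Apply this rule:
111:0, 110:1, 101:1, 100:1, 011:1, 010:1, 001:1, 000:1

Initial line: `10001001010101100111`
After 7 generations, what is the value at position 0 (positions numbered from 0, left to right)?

generation 1: 11111111111111111101
generation 2: 10000000000000000111
generation 3: 11111111111111111101  (repeats generation 1; period 2)
generation 7: 11111111111111111101
position 0 holds 1

1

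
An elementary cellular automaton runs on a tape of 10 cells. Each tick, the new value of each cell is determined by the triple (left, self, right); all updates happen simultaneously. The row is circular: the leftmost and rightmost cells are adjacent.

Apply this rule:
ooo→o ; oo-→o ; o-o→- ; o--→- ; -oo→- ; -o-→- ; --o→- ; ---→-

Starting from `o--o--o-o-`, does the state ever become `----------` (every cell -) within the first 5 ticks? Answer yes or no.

----------
all cells are - at tick 1

yes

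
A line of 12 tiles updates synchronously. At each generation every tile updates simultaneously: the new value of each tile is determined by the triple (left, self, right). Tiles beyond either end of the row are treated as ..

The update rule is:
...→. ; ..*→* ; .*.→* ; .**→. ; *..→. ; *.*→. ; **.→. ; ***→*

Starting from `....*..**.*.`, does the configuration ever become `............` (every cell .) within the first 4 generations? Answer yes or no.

no

generation 1: ...**.*...*.
generation 2: ..*...*..**.
generation 3: .**..**.*...
generation 4: *...*...*...
generation 4 is *...*...*..., still not uniform .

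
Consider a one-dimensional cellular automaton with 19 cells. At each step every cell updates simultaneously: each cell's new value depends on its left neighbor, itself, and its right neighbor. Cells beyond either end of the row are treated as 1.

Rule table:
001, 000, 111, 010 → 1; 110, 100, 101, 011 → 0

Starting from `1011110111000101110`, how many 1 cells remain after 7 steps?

7

step 1: 0001100010011100100
step 2: 0110001110101001101
step 3: 0000110100101010000
step 4: 0111000101101010111
step 5: 0010011100001010011
step 6: 0110101001111010101
step 7: 0000101010110010100
count of 1: 7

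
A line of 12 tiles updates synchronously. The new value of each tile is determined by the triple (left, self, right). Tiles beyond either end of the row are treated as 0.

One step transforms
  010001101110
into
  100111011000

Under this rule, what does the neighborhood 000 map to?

1

At position 3 the neighborhood is 000; the next row has 1 there.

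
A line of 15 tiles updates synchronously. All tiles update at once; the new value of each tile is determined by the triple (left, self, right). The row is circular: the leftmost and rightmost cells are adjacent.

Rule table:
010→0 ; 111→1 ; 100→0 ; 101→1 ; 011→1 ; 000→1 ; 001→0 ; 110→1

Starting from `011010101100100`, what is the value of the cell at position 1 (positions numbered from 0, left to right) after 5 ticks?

011101011100001
111110111101100
111111111111100
111111111111100  (fixed point — unchanged through tick 5)
position 1 holds 1

1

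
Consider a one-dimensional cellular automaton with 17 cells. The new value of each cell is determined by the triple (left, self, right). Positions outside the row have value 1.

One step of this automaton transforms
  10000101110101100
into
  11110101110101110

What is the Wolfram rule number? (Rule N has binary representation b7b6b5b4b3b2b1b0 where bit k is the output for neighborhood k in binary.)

position 8: 111 → 1  (bit 7 = 1)
position 0: 110 → 1  (bit 6 = 1)
position 6: 101 → 0  (bit 5 = 0)
position 1: 100 → 1  (bit 4 = 1)
position 7: 011 → 1  (bit 3 = 1)
position 5: 010 → 1  (bit 2 = 1)
position 4: 001 → 0  (bit 1 = 0)
position 2: 000 → 1  (bit 0 = 1)
bits b7..b0 = 11011101 = 221

221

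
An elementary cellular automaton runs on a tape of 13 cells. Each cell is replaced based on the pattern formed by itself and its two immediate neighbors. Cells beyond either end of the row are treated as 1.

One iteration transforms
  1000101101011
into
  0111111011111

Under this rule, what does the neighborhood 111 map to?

1

At position 12 the neighborhood is 111; the next row has 1 there.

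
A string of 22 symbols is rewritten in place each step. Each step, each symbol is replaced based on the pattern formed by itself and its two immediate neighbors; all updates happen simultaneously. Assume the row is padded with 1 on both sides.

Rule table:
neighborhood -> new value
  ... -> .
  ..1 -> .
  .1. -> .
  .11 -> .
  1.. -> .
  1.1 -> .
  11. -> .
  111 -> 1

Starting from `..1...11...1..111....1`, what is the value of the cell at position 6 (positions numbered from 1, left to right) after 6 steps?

...............1......
......................
......................  (fixed point — unchanged through step 6)
position 6 holds .

.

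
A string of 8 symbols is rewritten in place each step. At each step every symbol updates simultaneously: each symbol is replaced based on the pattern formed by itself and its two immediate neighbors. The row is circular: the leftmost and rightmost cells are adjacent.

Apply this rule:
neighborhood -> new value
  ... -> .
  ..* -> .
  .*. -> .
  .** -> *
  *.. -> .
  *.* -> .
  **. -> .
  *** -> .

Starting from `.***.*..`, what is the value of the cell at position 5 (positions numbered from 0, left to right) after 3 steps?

.

.*......
........
........
position 5 holds .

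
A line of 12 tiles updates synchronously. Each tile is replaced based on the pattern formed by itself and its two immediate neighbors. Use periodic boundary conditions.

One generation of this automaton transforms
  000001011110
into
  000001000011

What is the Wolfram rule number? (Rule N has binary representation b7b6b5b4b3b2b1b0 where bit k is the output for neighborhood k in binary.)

84

position 8: 111 → 0  (bit 7 = 0)
position 10: 110 → 1  (bit 6 = 1)
position 6: 101 → 0  (bit 5 = 0)
position 11: 100 → 1  (bit 4 = 1)
position 7: 011 → 0  (bit 3 = 0)
position 5: 010 → 1  (bit 2 = 1)
position 4: 001 → 0  (bit 1 = 0)
position 0: 000 → 0  (bit 0 = 0)
bits b7..b0 = 01010100 = 84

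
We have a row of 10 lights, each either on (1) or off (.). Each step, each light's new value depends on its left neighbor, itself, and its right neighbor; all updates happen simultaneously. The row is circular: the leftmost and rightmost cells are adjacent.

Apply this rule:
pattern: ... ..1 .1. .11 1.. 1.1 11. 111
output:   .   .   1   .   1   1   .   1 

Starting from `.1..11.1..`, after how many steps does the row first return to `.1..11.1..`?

.11...111.
...1...1.1
1..11..111
.1...1..11
111..11...
.1.1...1..
.1111..11.
..11.1...1
1...111..1
.1...1.1..
.11..1111.
...1..11.1
1..11...11
.1...1...1
111..11..1
11.1...1..
..111..11.
...1.1...1
1..1111..1
.1..11.1..

20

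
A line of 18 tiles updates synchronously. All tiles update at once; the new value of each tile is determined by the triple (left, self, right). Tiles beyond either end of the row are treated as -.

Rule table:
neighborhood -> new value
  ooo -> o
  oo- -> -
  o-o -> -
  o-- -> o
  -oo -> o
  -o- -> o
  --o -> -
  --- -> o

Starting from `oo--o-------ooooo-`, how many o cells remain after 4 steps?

o-o-ooooooo-oooo-o
o-o-oooooo--ooo--o
o-o-ooooo-o-oo-o-o
o-o-oooo--o-o--o-o
count of o: 10

10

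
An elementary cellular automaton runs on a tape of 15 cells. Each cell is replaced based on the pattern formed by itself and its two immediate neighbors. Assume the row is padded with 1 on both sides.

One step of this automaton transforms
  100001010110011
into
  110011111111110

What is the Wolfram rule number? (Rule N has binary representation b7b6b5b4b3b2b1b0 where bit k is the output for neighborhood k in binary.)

126

position 14: 111 → 0  (bit 7 = 0)
position 0: 110 → 1  (bit 6 = 1)
position 6: 101 → 1  (bit 5 = 1)
position 1: 100 → 1  (bit 4 = 1)
position 9: 011 → 1  (bit 3 = 1)
position 5: 010 → 1  (bit 2 = 1)
position 4: 001 → 1  (bit 1 = 1)
position 2: 000 → 0  (bit 0 = 0)
bits b7..b0 = 01111110 = 126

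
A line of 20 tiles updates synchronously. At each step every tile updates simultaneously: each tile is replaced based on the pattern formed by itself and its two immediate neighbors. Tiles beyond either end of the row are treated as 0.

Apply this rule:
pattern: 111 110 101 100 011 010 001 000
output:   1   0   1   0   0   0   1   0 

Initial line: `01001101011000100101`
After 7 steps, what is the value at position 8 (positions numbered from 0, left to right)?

0

step 1: 10010010100001001010
step 2: 00100101000010010100
step 3: 01001010000100101000
step 4: 10010100001001010000
step 5: 00101000010010100000
step 6: 01010000100101000000
step 7: 10100001001010000000
position 8 holds 0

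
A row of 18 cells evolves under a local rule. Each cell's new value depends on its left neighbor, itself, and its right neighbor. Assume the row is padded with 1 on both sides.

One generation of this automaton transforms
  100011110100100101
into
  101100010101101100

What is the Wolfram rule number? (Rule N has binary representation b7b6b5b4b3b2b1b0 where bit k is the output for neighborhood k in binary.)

position 5: 111 → 0  (bit 7 = 0)
position 0: 110 → 1  (bit 6 = 1)
position 8: 101 → 0  (bit 5 = 0)
position 1: 100 → 0  (bit 4 = 0)
position 4: 011 → 0  (bit 3 = 0)
position 9: 010 → 1  (bit 2 = 1)
position 3: 001 → 1  (bit 1 = 1)
position 2: 000 → 1  (bit 0 = 1)
bits b7..b0 = 01000111 = 71

71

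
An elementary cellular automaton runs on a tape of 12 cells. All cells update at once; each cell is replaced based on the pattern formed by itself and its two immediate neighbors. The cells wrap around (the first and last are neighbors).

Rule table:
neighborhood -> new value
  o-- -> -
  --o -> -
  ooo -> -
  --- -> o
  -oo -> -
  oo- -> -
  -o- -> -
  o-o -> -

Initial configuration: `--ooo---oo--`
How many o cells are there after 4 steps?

o-----o----o
--ooo---oo--  (repeats step 0; period 2)
step 4: --ooo---oo--
count of o: 5

5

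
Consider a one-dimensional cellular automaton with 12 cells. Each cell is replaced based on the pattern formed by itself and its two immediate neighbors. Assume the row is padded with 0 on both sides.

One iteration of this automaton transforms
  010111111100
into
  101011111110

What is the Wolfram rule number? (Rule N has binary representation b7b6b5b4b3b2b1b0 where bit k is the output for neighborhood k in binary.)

242

position 4: 111 → 1  (bit 7 = 1)
position 9: 110 → 1  (bit 6 = 1)
position 2: 101 → 1  (bit 5 = 1)
position 10: 100 → 1  (bit 4 = 1)
position 3: 011 → 0  (bit 3 = 0)
position 1: 010 → 0  (bit 2 = 0)
position 0: 001 → 1  (bit 1 = 1)
position 11: 000 → 0  (bit 0 = 0)
bits b7..b0 = 11110010 = 242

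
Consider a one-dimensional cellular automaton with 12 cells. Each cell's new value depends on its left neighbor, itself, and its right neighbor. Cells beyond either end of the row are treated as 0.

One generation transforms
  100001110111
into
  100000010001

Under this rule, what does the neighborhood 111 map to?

0

At position 6 the neighborhood is 111; the next row has 0 there.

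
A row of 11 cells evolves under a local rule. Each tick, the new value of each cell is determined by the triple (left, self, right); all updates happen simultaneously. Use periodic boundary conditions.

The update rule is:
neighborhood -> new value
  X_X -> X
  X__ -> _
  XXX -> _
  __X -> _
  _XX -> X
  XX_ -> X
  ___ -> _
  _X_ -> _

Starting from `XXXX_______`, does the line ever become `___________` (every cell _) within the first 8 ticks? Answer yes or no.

yes

X__X_______
___________
all cells are _ at tick 2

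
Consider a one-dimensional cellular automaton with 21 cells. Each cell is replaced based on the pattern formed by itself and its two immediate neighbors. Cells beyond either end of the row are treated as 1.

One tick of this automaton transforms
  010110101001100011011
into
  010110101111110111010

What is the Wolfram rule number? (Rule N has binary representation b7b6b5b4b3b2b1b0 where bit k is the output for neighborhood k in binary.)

position 20: 111 → 0  (bit 7 = 0)
position 4: 110 → 1  (bit 6 = 1)
position 0: 101 → 0  (bit 5 = 0)
position 9: 100 → 1  (bit 4 = 1)
position 3: 011 → 1  (bit 3 = 1)
position 1: 010 → 1  (bit 2 = 1)
position 10: 001 → 1  (bit 1 = 1)
position 14: 000 → 0  (bit 0 = 0)
bits b7..b0 = 01011110 = 94

94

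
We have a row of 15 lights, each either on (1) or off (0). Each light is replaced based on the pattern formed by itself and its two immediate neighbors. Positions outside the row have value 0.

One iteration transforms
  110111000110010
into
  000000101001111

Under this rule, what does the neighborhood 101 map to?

0

At position 2 the neighborhood is 101; the next row has 0 there.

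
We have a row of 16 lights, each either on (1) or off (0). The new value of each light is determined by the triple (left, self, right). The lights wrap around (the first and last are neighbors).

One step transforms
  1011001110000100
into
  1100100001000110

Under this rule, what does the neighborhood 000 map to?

0

At position 10 the neighborhood is 000; the next row has 0 there.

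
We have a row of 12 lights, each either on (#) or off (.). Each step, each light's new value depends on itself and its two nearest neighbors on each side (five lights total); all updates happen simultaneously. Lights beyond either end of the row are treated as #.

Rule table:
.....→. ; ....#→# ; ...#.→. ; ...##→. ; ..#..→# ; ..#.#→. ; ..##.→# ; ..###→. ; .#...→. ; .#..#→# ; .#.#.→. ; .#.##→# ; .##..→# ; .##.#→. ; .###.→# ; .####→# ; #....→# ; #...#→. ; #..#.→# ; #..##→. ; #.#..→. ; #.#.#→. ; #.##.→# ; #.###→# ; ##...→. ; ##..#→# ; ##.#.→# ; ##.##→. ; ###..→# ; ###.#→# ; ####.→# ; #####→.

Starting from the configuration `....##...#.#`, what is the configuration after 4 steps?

.##.##....##
.#..##.##..#
#.#.#..###..
##...#..###.

##...#..###.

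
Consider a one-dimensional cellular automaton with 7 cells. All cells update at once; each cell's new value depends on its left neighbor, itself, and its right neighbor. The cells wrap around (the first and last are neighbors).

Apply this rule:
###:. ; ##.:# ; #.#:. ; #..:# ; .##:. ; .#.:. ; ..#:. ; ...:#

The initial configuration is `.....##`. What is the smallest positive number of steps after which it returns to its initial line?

14

####..#
...##..
##..###
.##....
..#####
#.....#
#####..
....##.
###..##
..##...
#..####
##.....
.#####.
.....##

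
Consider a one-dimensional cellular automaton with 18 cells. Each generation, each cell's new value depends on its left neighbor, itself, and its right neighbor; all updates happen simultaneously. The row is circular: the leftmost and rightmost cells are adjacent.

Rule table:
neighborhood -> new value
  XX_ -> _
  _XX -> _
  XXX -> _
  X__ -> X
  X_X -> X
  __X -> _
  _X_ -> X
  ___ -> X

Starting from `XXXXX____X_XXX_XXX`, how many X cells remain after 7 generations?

_____XXX_XX___X___
XXXX____X__XX_XXXX
____XXX_XX___X____
XXX____X__XX_XXXXX
___XXX_XX___X_____
XX____X__XX_XXXXXX
__XXX_XX___X______
count of X: 6

6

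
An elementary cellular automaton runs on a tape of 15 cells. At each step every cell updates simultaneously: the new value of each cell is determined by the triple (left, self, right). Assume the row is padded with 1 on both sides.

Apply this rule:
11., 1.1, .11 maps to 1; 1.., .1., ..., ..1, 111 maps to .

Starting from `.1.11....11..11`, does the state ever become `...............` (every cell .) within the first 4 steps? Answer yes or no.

no

step 1: 1.111....11..1.
step 2: 111.1....11...1
step 3: ..11.....11...1
step 4: ..11.....11...1
step 4 is ..11.....11...1, still not uniform .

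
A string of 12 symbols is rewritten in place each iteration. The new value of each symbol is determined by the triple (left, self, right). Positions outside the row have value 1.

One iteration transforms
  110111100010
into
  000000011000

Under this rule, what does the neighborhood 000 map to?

At position 8 the neighborhood is 000; the next row has 1 there.

1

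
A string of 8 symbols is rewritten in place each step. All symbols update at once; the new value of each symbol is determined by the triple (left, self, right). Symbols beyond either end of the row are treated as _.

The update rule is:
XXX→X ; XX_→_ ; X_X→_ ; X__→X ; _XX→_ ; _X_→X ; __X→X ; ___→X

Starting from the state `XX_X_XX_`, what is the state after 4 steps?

___X___X
XXXXXXXX
_XXXXXX_
X_XXXX_X

X_XXXX_X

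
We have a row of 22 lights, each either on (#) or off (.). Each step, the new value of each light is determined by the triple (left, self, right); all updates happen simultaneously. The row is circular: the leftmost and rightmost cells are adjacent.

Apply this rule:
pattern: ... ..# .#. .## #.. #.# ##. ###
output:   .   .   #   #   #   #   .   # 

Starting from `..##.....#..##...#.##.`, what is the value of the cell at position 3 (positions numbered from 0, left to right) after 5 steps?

.

..#.#....##.#.#..###.#
#.####...#.#####.##.##
.####.#..######.##.###
####.###.#####.##.###.
###.###.#####.##.###.#
position 3 holds .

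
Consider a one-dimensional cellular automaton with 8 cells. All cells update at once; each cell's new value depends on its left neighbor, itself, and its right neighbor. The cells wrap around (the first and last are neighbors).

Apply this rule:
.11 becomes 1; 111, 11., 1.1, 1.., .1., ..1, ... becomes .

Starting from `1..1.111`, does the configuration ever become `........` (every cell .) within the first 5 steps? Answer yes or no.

.....1..
........
all cells are . at step 2

yes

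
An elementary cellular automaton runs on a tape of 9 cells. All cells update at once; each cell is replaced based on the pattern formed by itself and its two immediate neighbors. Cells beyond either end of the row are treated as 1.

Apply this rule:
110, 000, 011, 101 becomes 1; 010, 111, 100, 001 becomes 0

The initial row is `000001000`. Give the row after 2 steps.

011100010
110101001

110101001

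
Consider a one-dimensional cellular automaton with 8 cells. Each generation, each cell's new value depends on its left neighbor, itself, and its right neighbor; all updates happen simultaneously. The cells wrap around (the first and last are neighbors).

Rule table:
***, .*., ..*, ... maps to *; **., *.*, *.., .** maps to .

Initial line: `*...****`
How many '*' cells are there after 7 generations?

2

..**.***
.*....*.
**.****.
....**..
****...*
***..**.
.*..*...
count of *: 2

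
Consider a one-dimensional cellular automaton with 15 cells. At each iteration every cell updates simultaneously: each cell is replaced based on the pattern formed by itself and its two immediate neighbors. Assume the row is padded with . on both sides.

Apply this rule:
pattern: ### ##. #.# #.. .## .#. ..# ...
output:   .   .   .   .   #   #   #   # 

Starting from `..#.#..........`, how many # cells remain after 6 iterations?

###.#.#########
#...#.#........
#.###.#.#######
#.#...#.#......
#.#.###.#.#####
#.#.#...#.#....
count of #: 5

5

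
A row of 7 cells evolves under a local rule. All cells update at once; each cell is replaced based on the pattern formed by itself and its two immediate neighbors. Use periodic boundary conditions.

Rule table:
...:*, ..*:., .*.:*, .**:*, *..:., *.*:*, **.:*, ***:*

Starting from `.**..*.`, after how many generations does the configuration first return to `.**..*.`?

.**..*.

1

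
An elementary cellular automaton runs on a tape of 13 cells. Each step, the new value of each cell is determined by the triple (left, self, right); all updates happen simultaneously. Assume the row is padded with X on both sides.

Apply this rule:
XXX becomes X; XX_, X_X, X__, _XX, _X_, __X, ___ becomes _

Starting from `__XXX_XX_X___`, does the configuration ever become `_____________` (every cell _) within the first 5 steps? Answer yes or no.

___X_________
_____________
all cells are _ at step 2

yes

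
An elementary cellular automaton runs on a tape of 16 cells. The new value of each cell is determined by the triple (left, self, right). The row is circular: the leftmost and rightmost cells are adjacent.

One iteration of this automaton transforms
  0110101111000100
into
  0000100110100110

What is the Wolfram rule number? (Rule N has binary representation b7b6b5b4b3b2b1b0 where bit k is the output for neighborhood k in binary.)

position 7: 111 → 1  (bit 7 = 1)
position 2: 110 → 0  (bit 6 = 0)
position 3: 101 → 0  (bit 5 = 0)
position 10: 100 → 1  (bit 4 = 1)
position 1: 011 → 0  (bit 3 = 0)
position 4: 010 → 1  (bit 2 = 1)
position 0: 001 → 0  (bit 1 = 0)
position 11: 000 → 0  (bit 0 = 0)
bits b7..b0 = 10010100 = 148

148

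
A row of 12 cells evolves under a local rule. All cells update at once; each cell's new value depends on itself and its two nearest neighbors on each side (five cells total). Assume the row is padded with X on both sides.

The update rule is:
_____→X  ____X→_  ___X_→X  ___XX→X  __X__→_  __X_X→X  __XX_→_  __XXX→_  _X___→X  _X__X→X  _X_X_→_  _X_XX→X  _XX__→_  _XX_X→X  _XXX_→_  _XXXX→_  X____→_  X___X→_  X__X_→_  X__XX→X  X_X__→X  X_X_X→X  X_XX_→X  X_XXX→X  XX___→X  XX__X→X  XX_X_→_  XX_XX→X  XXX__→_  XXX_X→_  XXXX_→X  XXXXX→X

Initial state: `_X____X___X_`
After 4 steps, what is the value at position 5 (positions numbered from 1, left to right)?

step 1: _XX__X_X_XXX
step 2: XX_X_X_XXX_X
step 3: X__X_XXX__XX
step 4: _X_XXX__XX__
position 5 holds X

X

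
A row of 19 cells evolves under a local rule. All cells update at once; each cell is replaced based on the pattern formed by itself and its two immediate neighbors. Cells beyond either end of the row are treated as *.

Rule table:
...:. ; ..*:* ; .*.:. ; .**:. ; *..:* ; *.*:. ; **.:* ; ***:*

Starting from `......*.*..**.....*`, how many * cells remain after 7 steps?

10

*....*...**.**...*.
**..*.*.*.*..**.*..
****.......**.*..**
*****.....*.*..**.*
******...*...**.*..
*******.*.*.*.*..**
*******........**.*
count of *: 10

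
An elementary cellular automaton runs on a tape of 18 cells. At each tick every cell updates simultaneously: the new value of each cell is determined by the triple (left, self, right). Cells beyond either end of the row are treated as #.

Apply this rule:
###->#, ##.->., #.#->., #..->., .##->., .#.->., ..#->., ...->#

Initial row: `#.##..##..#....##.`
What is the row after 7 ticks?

............##....
.##########....##.
..########..##....
...######......##.
.#..####..####....
.....##....##..##.
.###....##........

.###....##........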